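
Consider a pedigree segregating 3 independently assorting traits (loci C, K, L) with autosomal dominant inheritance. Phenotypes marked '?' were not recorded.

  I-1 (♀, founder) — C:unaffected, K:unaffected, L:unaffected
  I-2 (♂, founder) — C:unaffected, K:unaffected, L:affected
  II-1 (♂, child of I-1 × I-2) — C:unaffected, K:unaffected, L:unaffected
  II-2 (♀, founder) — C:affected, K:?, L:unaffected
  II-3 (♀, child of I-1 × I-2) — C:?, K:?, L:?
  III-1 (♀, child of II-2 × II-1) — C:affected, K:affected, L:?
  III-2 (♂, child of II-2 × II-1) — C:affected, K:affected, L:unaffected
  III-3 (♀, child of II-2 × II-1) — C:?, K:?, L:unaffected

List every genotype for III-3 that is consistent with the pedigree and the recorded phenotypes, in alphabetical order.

C/I-1 un ·: cc
C/I-2 un ·: cc
C/II-1 un I-1×I-2: cc
C/II-2 aff ·: Cc|CC
C/II-3 ? I-1×I-2: cc
C/III-1 aff II-2×II-1: Cc
C/III-2 aff II-2×II-1: Cc
C/III-3 ? II-2×II-1: cc|Cc
⇒ C over [I-1,I-2,II-1,II-2,II-3,III-1,III-2,III-3]: 3 consistent
K/I-1 un ·: kk
K/I-2 un ·: kk
K/II-1 un I-1×I-2: kk
K/II-2 ? ·: Kk|KK
K/II-3 ? I-1×I-2: kk
K/III-1 aff II-2×II-1: Kk
K/III-2 aff II-2×II-1: Kk
K/III-3 ? II-2×II-1: kk|Kk
⇒ K over [I-1,I-2,II-1,II-2,II-3,III-1,III-2,III-3]: 3 consistent
L/I-1 un ·: ll
L/I-2 aff ·: Ll
L/II-1 un I-1×I-2: ll
L/II-2 un ·: ll
L/II-3 ? I-1×I-2: ll|Ll
L/III-1 ? II-2×II-1: ll
L/III-2 un II-2×II-1: ll
L/III-3 un II-2×II-1: ll
⇒ L over [I-1,I-2,II-1,II-2,II-3,III-1,III-2,III-3]: 2 consistent

III-3 ∈ {Cc Kk ll, Cc kk ll, cc Kk ll, cc kk ll}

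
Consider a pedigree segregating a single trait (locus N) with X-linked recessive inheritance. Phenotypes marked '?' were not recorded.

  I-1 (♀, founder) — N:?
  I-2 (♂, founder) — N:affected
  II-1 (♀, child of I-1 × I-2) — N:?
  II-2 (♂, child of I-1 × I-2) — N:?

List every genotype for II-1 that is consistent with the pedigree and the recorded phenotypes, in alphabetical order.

N/I-1 ? ·: X^NX^N|X^NX^n|X^nX^n
N/I-2 aff ·: X^nY
N/II-1 ? I-1×I-2: X^NX^n|X^nX^n
N/II-2 ? I-1×I-2: X^NY|X^nY
⇒ N over [I-1,I-2,II-1,II-2]: 6 consistent

II-1 ∈ {X^NX^n, X^nX^n}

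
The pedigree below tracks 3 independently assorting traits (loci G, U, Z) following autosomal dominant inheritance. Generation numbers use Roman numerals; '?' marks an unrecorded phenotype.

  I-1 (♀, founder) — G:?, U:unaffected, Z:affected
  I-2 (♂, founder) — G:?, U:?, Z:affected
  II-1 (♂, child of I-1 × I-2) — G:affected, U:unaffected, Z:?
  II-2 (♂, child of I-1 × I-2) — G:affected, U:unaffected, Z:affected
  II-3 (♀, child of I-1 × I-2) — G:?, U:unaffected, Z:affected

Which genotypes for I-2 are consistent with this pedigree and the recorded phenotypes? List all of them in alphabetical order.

I-2 ∈ {GG Uu ZZ, GG Uu Zz, GG uu ZZ, GG uu Zz, Gg Uu ZZ, Gg Uu Zz, Gg uu ZZ, Gg uu Zz, gg Uu ZZ, gg Uu Zz, gg uu ZZ, gg uu Zz}

G/I-1 ? ·: gg|Gg|GG
G/I-2 ? ·: gg|Gg|GG
G/II-1 aff I-1×I-2: Gg|GG
G/II-2 aff I-1×I-2: Gg|GG
G/II-3 ? I-1×I-2: gg|Gg|GG
⇒ G over [I-1,I-2,II-1,II-2,II-3]: 35 consistent
U/I-1 un ·: uu
U/I-2 ? ·: uu|Uu
U/II-1 un I-1×I-2: uu
U/II-2 un I-1×I-2: uu
U/II-3 un I-1×I-2: uu
⇒ U over [I-1,I-2,II-1,II-2,II-3]: 2 consistent
Z/I-1 aff ·: Zz|ZZ
Z/I-2 aff ·: Zz|ZZ
Z/II-1 ? I-1×I-2: zz|Zz|ZZ
Z/II-2 aff I-1×I-2: Zz|ZZ
Z/II-3 aff I-1×I-2: Zz|ZZ
⇒ Z over [I-1,I-2,II-1,II-2,II-3]: 29 consistent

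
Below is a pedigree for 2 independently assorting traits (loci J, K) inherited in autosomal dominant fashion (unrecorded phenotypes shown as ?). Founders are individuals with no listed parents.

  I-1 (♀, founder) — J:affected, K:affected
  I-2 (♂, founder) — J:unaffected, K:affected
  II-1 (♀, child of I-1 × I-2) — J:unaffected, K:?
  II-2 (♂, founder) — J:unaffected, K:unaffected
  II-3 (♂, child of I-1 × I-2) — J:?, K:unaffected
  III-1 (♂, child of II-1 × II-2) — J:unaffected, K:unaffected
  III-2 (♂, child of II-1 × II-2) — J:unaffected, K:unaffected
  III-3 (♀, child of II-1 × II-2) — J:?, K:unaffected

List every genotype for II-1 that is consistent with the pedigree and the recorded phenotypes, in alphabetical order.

II-1 ∈ {jj Kk, jj kk}

J/I-1 aff ·: Jj
J/I-2 un ·: jj
J/II-1 un I-1×I-2: jj
J/II-2 un ·: jj
J/II-3 ? I-1×I-2: jj|Jj
J/III-1 un II-1×II-2: jj
J/III-2 un II-1×II-2: jj
J/III-3 ? II-1×II-2: jj
⇒ J over [I-1,I-2,II-1,II-2,II-3,III-1,III-2,III-3]: 2 consistent
K/I-1 aff ·: Kk
K/I-2 aff ·: Kk
K/II-1 ? I-1×I-2: kk|Kk
K/II-2 un ·: kk
K/II-3 un I-1×I-2: kk
K/III-1 un II-1×II-2: kk
K/III-2 un II-1×II-2: kk
K/III-3 un II-1×II-2: kk
⇒ K over [I-1,I-2,II-1,II-2,II-3,III-1,III-2,III-3]: 2 consistent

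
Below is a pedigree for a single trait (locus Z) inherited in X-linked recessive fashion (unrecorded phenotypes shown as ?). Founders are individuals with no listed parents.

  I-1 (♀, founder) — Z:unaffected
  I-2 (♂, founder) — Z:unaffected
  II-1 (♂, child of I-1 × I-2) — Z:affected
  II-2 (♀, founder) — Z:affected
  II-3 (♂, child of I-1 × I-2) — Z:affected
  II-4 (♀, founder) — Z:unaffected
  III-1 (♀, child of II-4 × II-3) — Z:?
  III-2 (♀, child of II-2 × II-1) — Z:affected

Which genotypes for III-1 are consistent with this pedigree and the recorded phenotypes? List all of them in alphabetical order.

III-1 ∈ {X^ZX^z, X^zX^z}

Z/I-1 un ·: X^ZX^z
Z/I-2 un ·: X^ZY
Z/II-1 aff I-1×I-2: X^zY
Z/II-2 aff ·: X^zX^z
Z/II-3 aff I-1×I-2: X^zY
Z/II-4 un ·: X^ZX^Z|X^ZX^z
Z/III-1 ? II-4×II-3: X^ZX^z|X^zX^z
Z/III-2 aff II-2×II-1: X^zX^z
⇒ Z over [I-1,I-2,II-1,II-2,II-3,II-4,III-1,III-2]: 3 consistent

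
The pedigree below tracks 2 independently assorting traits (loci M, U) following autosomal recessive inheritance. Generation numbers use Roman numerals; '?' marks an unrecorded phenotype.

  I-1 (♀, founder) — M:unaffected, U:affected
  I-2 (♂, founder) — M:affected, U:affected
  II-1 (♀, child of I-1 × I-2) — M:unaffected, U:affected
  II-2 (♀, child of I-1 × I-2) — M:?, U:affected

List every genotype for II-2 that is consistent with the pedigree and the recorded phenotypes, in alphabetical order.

M/I-1 un ·: MM|Mm
M/I-2 aff ·: mm
M/II-1 un I-1×I-2: Mm
M/II-2 ? I-1×I-2: Mm|mm
⇒ M over [I-1,I-2,II-1,II-2]: 3 consistent
U/I-1 aff ·: uu
U/I-2 aff ·: uu
U/II-1 aff I-1×I-2: uu
U/II-2 aff I-1×I-2: uu
⇒ U over [I-1,I-2,II-1,II-2]: 1 consistent

II-2 ∈ {Mm uu, mm uu}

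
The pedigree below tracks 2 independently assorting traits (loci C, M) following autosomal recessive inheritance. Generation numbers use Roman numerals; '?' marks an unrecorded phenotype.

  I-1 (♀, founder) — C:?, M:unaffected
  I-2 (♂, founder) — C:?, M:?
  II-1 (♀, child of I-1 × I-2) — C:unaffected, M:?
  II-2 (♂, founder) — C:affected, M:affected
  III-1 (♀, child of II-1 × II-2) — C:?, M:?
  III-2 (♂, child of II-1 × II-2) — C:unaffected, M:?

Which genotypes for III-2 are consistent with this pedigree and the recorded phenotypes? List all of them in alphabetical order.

C/I-1 ? ·: CC|Cc|cc
C/I-2 ? ·: CC|Cc|cc
C/II-1 un I-1×I-2: CC|Cc
C/II-2 aff ·: cc
C/III-1 ? II-1×II-2: Cc|cc
C/III-2 un II-1×II-2: Cc
⇒ C over [I-1,I-2,II-1,II-2,III-1,III-2]: 18 consistent
M/I-1 un ·: MM|Mm
M/I-2 ? ·: MM|Mm|mm
M/II-1 ? I-1×I-2: MM|Mm|mm
M/II-2 aff ·: mm
M/III-1 ? II-1×II-2: Mm|mm
M/III-2 ? II-1×II-2: Mm|mm
⇒ M over [I-1,I-2,II-1,II-2,III-1,III-2]: 26 consistent

III-2 ∈ {Cc Mm, Cc mm}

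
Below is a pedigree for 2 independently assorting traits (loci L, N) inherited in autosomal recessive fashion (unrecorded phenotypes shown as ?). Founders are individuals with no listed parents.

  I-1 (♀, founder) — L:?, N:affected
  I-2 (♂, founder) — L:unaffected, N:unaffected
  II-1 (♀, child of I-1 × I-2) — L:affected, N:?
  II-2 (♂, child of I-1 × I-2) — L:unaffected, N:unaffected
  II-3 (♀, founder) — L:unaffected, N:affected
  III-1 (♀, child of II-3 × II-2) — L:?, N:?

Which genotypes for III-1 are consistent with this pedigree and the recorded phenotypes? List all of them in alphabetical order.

III-1 ∈ {LL Nn, LL nn, Ll Nn, Ll nn, ll Nn, ll nn}

L/I-1 ? ·: Ll|ll
L/I-2 un ·: Ll
L/II-1 aff I-1×I-2: ll
L/II-2 un I-1×I-2: LL|Ll
L/II-3 un ·: LL|Ll
L/III-1 ? II-3×II-2: LL|Ll|ll
⇒ L over [I-1,I-2,II-1,II-2,II-3,III-1]: 13 consistent
N/I-1 aff ·: nn
N/I-2 un ·: NN|Nn
N/II-1 ? I-1×I-2: Nn|nn
N/II-2 un I-1×I-2: Nn
N/II-3 aff ·: nn
N/III-1 ? II-3×II-2: Nn|nn
⇒ N over [I-1,I-2,II-1,II-2,II-3,III-1]: 6 consistent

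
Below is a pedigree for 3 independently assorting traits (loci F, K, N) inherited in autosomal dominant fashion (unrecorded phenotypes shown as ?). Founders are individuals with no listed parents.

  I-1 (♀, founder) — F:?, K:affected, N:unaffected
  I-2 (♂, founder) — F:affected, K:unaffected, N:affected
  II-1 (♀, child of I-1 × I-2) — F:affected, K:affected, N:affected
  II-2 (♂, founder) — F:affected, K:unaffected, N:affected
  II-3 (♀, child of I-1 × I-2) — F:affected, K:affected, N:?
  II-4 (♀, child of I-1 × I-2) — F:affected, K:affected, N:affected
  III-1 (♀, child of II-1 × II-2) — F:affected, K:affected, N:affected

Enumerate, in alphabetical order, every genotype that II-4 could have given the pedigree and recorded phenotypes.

II-4 ∈ {FF Kk Nn, Ff Kk Nn}

F/I-1 ? ·: ff|Ff|FF
F/I-2 aff ·: Ff|FF
F/II-1 aff I-1×I-2: Ff|FF
F/II-2 aff ·: Ff|FF
F/II-3 aff I-1×I-2: Ff|FF
F/II-4 aff I-1×I-2: Ff|FF
F/III-1 aff II-1×II-2: Ff|FF
⇒ F over [I-1,I-2,II-1,II-2,II-3,II-4,III-1]: 95 consistent
K/I-1 aff ·: Kk|KK
K/I-2 un ·: kk
K/II-1 aff I-1×I-2: Kk
K/II-2 un ·: kk
K/II-3 aff I-1×I-2: Kk
K/II-4 aff I-1×I-2: Kk
K/III-1 aff II-1×II-2: Kk
⇒ K over [I-1,I-2,II-1,II-2,II-3,II-4,III-1]: 2 consistent
N/I-1 un ·: nn
N/I-2 aff ·: Nn|NN
N/II-1 aff I-1×I-2: Nn
N/II-2 aff ·: Nn|NN
N/II-3 ? I-1×I-2: nn|Nn
N/II-4 aff I-1×I-2: Nn
N/III-1 aff II-1×II-2: Nn|NN
⇒ N over [I-1,I-2,II-1,II-2,II-3,II-4,III-1]: 12 consistent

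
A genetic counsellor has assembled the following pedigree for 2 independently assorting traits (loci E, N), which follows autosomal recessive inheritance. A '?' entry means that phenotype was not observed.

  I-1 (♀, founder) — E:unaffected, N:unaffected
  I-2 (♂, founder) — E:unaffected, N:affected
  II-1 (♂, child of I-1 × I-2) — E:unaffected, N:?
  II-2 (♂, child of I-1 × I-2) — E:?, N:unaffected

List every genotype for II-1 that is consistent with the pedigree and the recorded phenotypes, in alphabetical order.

E/I-1 un ·: EE|Ee
E/I-2 un ·: EE|Ee
E/II-1 un I-1×I-2: EE|Ee
E/II-2 ? I-1×I-2: EE|Ee|ee
⇒ E over [I-1,I-2,II-1,II-2]: 15 consistent
N/I-1 un ·: NN|Nn
N/I-2 aff ·: nn
N/II-1 ? I-1×I-2: Nn|nn
N/II-2 un I-1×I-2: Nn
⇒ N over [I-1,I-2,II-1,II-2]: 3 consistent

II-1 ∈ {EE Nn, EE nn, Ee Nn, Ee nn}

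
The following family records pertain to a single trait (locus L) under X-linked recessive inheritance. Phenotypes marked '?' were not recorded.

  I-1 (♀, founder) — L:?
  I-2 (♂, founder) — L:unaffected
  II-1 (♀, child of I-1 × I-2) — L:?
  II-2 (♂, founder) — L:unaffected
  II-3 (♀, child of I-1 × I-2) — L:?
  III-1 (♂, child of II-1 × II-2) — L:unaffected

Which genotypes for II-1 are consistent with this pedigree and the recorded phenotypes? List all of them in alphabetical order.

II-1 ∈ {X^LX^L, X^LX^l}

L/I-1 ? ·: X^LX^L|X^LX^l|X^lX^l
L/I-2 un ·: X^LY
L/II-1 ? I-1×I-2: X^LX^L|X^LX^l
L/II-2 un ·: X^LY
L/II-3 ? I-1×I-2: X^LX^L|X^LX^l
L/III-1 un II-1×II-2: X^LY
⇒ L over [I-1,I-2,II-1,II-2,II-3,III-1]: 6 consistent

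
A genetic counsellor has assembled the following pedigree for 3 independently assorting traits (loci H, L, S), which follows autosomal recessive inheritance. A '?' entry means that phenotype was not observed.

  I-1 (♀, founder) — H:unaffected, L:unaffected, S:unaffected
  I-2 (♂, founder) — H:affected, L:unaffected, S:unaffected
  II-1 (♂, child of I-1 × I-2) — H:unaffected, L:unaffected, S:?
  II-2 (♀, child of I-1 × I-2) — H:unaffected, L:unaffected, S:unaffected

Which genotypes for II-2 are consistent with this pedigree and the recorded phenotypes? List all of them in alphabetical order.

II-2 ∈ {Hh LL SS, Hh LL Ss, Hh Ll SS, Hh Ll Ss}

H/I-1 un ·: HH|Hh
H/I-2 aff ·: hh
H/II-1 un I-1×I-2: Hh
H/II-2 un I-1×I-2: Hh
⇒ H over [I-1,I-2,II-1,II-2]: 2 consistent
L/I-1 un ·: LL|Ll
L/I-2 un ·: LL|Ll
L/II-1 un I-1×I-2: LL|Ll
L/II-2 un I-1×I-2: LL|Ll
⇒ L over [I-1,I-2,II-1,II-2]: 13 consistent
S/I-1 un ·: SS|Ss
S/I-2 un ·: SS|Ss
S/II-1 ? I-1×I-2: SS|Ss|ss
S/II-2 un I-1×I-2: SS|Ss
⇒ S over [I-1,I-2,II-1,II-2]: 15 consistent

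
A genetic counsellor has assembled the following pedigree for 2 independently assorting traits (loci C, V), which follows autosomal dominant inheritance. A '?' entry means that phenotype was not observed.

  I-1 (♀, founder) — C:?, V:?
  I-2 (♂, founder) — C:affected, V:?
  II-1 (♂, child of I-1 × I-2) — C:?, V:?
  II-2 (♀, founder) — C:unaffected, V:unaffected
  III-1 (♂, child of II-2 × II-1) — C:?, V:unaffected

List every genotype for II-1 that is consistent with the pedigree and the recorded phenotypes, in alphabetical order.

II-1 ∈ {CC Vv, CC vv, Cc Vv, Cc vv, cc Vv, cc vv}

C/I-1 ? ·: cc|Cc|CC
C/I-2 aff ·: Cc|CC
C/II-1 ? I-1×I-2: cc|Cc|CC
C/II-2 un ·: cc
C/III-1 ? II-2×II-1: cc|Cc
⇒ C over [I-1,I-2,II-1,II-2,III-1]: 16 consistent
V/I-1 ? ·: vv|Vv|VV
V/I-2 ? ·: vv|Vv|VV
V/II-1 ? I-1×I-2: vv|Vv
V/II-2 un ·: vv
V/III-1 un II-2×II-1: vv
⇒ V over [I-1,I-2,II-1,II-2,III-1]: 11 consistent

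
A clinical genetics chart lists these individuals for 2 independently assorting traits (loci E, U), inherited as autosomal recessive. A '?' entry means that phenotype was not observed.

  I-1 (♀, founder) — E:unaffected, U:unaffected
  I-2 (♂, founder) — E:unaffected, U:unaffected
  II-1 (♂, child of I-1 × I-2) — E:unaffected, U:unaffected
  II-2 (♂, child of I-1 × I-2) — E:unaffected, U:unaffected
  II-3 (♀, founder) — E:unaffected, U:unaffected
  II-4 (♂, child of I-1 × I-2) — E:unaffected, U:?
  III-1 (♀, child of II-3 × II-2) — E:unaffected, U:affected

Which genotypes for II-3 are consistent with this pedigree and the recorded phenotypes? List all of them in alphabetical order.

E/I-1 un ·: EE|Ee
E/I-2 un ·: EE|Ee
E/II-1 un I-1×I-2: EE|Ee
E/II-2 un I-1×I-2: EE|Ee
E/II-3 un ·: EE|Ee
E/II-4 un I-1×I-2: EE|Ee
E/III-1 un II-3×II-2: EE|Ee
⇒ E over [I-1,I-2,II-1,II-2,II-3,II-4,III-1]: 87 consistent
U/I-1 un ·: UU|Uu
U/I-2 un ·: UU|Uu
U/II-1 un I-1×I-2: UU|Uu
U/II-2 un I-1×I-2: Uu
U/II-3 un ·: Uu
U/II-4 ? I-1×I-2: UU|Uu|uu
U/III-1 aff II-3×II-2: uu
⇒ U over [I-1,I-2,II-1,II-2,II-3,II-4,III-1]: 14 consistent

II-3 ∈ {EE Uu, Ee Uu}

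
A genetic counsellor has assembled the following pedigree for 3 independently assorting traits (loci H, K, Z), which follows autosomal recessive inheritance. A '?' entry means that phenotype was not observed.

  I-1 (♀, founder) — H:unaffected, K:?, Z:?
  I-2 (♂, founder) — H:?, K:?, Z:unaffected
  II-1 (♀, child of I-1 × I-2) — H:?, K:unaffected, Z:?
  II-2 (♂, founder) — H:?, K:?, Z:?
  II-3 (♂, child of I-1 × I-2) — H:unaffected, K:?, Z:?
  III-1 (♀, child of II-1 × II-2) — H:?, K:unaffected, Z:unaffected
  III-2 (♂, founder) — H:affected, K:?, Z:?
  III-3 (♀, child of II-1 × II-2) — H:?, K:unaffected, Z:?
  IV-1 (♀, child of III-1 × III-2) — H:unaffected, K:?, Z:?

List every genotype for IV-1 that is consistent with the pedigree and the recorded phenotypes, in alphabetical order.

IV-1 ∈ {Hh KK ZZ, Hh KK Zz, Hh KK zz, Hh Kk ZZ, Hh Kk Zz, Hh Kk zz, Hh kk ZZ, Hh kk Zz, Hh kk zz}

H/I-1 un ·: HH|Hh
H/I-2 ? ·: HH|Hh|hh
H/II-1 ? I-1×I-2: HH|Hh|hh
H/II-2 ? ·: HH|Hh|hh
H/II-3 un I-1×I-2: HH|Hh
H/III-1 ? II-1×II-2: HH|Hh
H/III-2 aff ·: hh
H/III-3 ? II-1×II-2: HH|Hh|hh
H/IV-1 un III-1×III-2: Hh
⇒ H over [I-1,I-2,II-1,II-2,II-3,III-1,III-2,III-3,IV-1]: 147 consistent
K/I-1 ? ·: KK|Kk|kk
K/I-2 ? ·: KK|Kk|kk
K/II-1 un I-1×I-2: KK|Kk
K/II-2 ? ·: KK|Kk|kk
K/II-3 ? I-1×I-2: KK|Kk|kk
K/III-1 un II-1×II-2: KK|Kk
K/III-2 ? ·: KK|Kk|kk
K/III-3 un II-1×II-2: KK|Kk
K/IV-1 ? III-1×III-2: KK|Kk|kk
⇒ K over [I-1,I-2,II-1,II-2,II-3,III-1,III-2,III-3,IV-1]: 927 consistent
Z/I-1 ? ·: ZZ|Zz|zz
Z/I-2 un ·: ZZ|Zz
Z/II-1 ? I-1×I-2: ZZ|Zz|zz
Z/II-2 ? ·: ZZ|Zz|zz
Z/II-3 ? I-1×I-2: ZZ|Zz|zz
Z/III-1 un II-1×II-2: ZZ|Zz
Z/III-2 ? ·: ZZ|Zz|zz
Z/III-3 ? II-1×II-2: ZZ|Zz|zz
Z/IV-1 ? III-1×III-2: ZZ|Zz|zz
⇒ Z over [I-1,I-2,II-1,II-2,II-3,III-1,III-2,III-3,IV-1]: 1059 consistent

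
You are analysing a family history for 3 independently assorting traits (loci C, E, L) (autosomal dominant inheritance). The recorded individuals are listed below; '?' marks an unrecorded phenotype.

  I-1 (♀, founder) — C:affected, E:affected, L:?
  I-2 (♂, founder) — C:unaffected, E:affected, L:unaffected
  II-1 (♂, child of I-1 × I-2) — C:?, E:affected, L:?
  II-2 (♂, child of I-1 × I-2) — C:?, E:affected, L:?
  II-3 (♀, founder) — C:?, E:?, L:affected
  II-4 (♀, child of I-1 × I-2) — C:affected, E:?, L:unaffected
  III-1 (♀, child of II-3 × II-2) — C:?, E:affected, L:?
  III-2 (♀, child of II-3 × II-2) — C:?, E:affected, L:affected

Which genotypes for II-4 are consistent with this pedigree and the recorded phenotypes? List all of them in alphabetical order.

C/I-1 aff ·: Cc|CC
C/I-2 un ·: cc
C/II-1 ? I-1×I-2: cc|Cc
C/II-2 ? I-1×I-2: cc|Cc
C/II-3 ? ·: cc|Cc|CC
C/II-4 aff I-1×I-2: Cc
C/III-1 ? II-3×II-2: cc|Cc|CC
C/III-2 ? II-3×II-2: cc|Cc|CC
⇒ C over [I-1,I-2,II-1,II-2,II-3,II-4,III-1,III-2]: 63 consistent
E/I-1 aff ·: Ee|EE
E/I-2 aff ·: Ee|EE
E/II-1 aff I-1×I-2: Ee|EE
E/II-2 aff I-1×I-2: Ee|EE
E/II-3 ? ·: ee|Ee|EE
E/II-4 ? I-1×I-2: ee|Ee|EE
E/III-1 aff II-3×II-2: Ee|EE
E/III-2 aff II-3×II-2: Ee|EE
⇒ E over [I-1,I-2,II-1,II-2,II-3,II-4,III-1,III-2]: 216 consistent
L/I-1 ? ·: ll|Ll
L/I-2 un ·: ll
L/II-1 ? I-1×I-2: ll|Ll
L/II-2 ? I-1×I-2: ll|Ll
L/II-3 aff ·: Ll|LL
L/II-4 un I-1×I-2: ll
L/III-1 ? II-3×II-2: ll|Ll|LL
L/III-2 aff II-3×II-2: Ll|LL
⇒ L over [I-1,I-2,II-1,II-2,II-3,II-4,III-1,III-2]: 29 consistent

II-4 ∈ {Cc EE ll, Cc Ee ll, Cc ee ll}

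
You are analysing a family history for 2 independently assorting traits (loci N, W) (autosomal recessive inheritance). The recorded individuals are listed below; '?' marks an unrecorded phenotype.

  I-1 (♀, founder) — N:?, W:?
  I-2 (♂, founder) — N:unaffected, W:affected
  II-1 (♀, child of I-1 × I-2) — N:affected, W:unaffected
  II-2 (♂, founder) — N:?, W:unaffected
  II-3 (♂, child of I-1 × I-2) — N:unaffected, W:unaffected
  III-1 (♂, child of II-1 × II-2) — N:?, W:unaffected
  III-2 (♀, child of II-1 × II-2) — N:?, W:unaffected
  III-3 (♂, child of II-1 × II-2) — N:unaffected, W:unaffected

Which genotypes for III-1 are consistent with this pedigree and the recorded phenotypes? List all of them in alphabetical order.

III-1 ∈ {Nn WW, Nn Ww, nn WW, nn Ww}

N/I-1 ? ·: Nn|nn
N/I-2 un ·: Nn
N/II-1 aff I-1×I-2: nn
N/II-2 ? ·: NN|Nn
N/II-3 un I-1×I-2: NN|Nn
N/III-1 ? II-1×II-2: Nn|nn
N/III-2 ? II-1×II-2: Nn|nn
N/III-3 un II-1×II-2: Nn
⇒ N over [I-1,I-2,II-1,II-2,II-3,III-1,III-2,III-3]: 15 consistent
W/I-1 ? ·: WW|Ww
W/I-2 aff ·: ww
W/II-1 un I-1×I-2: Ww
W/II-2 un ·: WW|Ww
W/II-3 un I-1×I-2: Ww
W/III-1 un II-1×II-2: WW|Ww
W/III-2 un II-1×II-2: WW|Ww
W/III-3 un II-1×II-2: WW|Ww
⇒ W over [I-1,I-2,II-1,II-2,II-3,III-1,III-2,III-3]: 32 consistent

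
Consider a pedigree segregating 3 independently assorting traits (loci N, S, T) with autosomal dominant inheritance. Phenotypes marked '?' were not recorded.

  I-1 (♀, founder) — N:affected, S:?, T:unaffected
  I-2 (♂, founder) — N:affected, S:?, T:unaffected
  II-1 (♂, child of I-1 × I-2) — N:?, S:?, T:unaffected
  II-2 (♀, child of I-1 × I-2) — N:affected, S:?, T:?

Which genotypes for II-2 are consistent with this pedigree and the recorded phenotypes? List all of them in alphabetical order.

II-2 ∈ {NN SS tt, NN Ss tt, NN ss tt, Nn SS tt, Nn Ss tt, Nn ss tt}

N/I-1 aff ·: Nn|NN
N/I-2 aff ·: Nn|NN
N/II-1 ? I-1×I-2: nn|Nn|NN
N/II-2 aff I-1×I-2: Nn|NN
⇒ N over [I-1,I-2,II-1,II-2]: 15 consistent
S/I-1 ? ·: ss|Ss|SS
S/I-2 ? ·: ss|Ss|SS
S/II-1 ? I-1×I-2: ss|Ss|SS
S/II-2 ? I-1×I-2: ss|Ss|SS
⇒ S over [I-1,I-2,II-1,II-2]: 29 consistent
T/I-1 un ·: tt
T/I-2 un ·: tt
T/II-1 un I-1×I-2: tt
T/II-2 ? I-1×I-2: tt
⇒ T over [I-1,I-2,II-1,II-2]: 1 consistent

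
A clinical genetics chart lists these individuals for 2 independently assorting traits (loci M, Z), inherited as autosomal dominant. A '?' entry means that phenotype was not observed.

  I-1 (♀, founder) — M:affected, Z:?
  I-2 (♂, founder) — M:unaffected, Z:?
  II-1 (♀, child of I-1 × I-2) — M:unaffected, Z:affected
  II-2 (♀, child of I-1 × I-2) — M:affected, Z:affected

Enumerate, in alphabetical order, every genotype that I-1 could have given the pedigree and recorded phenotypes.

M/I-1 aff ·: Mm
M/I-2 un ·: mm
M/II-1 un I-1×I-2: mm
M/II-2 aff I-1×I-2: Mm
⇒ M over [I-1,I-2,II-1,II-2]: 1 consistent
Z/I-1 ? ·: zz|Zz|ZZ
Z/I-2 ? ·: zz|Zz|ZZ
Z/II-1 aff I-1×I-2: Zz|ZZ
Z/II-2 aff I-1×I-2: Zz|ZZ
⇒ Z over [I-1,I-2,II-1,II-2]: 17 consistent

I-1 ∈ {Mm ZZ, Mm Zz, Mm zz}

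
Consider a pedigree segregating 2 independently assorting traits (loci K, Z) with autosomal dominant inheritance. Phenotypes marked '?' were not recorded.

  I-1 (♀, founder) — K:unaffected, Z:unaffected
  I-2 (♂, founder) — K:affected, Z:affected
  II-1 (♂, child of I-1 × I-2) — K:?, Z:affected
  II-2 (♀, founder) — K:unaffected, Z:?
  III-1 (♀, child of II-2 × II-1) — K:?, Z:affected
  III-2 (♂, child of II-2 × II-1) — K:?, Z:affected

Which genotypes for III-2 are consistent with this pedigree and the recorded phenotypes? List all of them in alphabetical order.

K/I-1 un ·: kk
K/I-2 aff ·: Kk|KK
K/II-1 ? I-1×I-2: kk|Kk
K/II-2 un ·: kk
K/III-1 ? II-2×II-1: kk|Kk
K/III-2 ? II-2×II-1: kk|Kk
⇒ K over [I-1,I-2,II-1,II-2,III-1,III-2]: 9 consistent
Z/I-1 un ·: zz
Z/I-2 aff ·: Zz|ZZ
Z/II-1 aff I-1×I-2: Zz
Z/II-2 ? ·: zz|Zz|ZZ
Z/III-1 aff II-2×II-1: Zz|ZZ
Z/III-2 aff II-2×II-1: Zz|ZZ
⇒ Z over [I-1,I-2,II-1,II-2,III-1,III-2]: 18 consistent

III-2 ∈ {Kk ZZ, Kk Zz, kk ZZ, kk Zz}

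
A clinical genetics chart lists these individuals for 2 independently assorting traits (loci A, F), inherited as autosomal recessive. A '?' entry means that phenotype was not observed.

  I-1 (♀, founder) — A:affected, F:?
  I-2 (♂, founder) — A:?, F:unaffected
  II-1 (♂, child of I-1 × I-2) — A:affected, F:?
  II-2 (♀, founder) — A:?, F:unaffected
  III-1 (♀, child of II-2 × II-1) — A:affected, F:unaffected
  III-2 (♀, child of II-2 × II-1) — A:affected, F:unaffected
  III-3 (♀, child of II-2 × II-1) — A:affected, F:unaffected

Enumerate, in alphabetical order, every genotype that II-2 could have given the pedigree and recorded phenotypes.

II-2 ∈ {Aa FF, Aa Ff, aa FF, aa Ff}

A/I-1 aff ·: aa
A/I-2 ? ·: Aa|aa
A/II-1 aff I-1×I-2: aa
A/II-2 ? ·: Aa|aa
A/III-1 aff II-2×II-1: aa
A/III-2 aff II-2×II-1: aa
A/III-3 aff II-2×II-1: aa
⇒ A over [I-1,I-2,II-1,II-2,III-1,III-2,III-3]: 4 consistent
F/I-1 ? ·: FF|Ff|ff
F/I-2 un ·: FF|Ff
F/II-1 ? I-1×I-2: FF|Ff|ff
F/II-2 un ·: FF|Ff
F/III-1 un II-2×II-1: FF|Ff
F/III-2 un II-2×II-1: FF|Ff
F/III-3 un II-2×II-1: FF|Ff
⇒ F over [I-1,I-2,II-1,II-2,III-1,III-2,III-3]: 120 consistent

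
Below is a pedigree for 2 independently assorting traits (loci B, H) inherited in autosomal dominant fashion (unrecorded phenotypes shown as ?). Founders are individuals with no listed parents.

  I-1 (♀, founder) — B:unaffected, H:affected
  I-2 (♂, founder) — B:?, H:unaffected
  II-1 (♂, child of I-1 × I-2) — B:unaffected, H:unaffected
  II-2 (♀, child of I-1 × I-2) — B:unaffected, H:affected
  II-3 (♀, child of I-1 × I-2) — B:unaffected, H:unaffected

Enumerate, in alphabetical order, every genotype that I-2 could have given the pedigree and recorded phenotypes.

I-2 ∈ {Bb hh, bb hh}

B/I-1 un ·: bb
B/I-2 ? ·: bb|Bb
B/II-1 un I-1×I-2: bb
B/II-2 un I-1×I-2: bb
B/II-3 un I-1×I-2: bb
⇒ B over [I-1,I-2,II-1,II-2,II-3]: 2 consistent
H/I-1 aff ·: Hh
H/I-2 un ·: hh
H/II-1 un I-1×I-2: hh
H/II-2 aff I-1×I-2: Hh
H/II-3 un I-1×I-2: hh
⇒ H over [I-1,I-2,II-1,II-2,II-3]: 1 consistent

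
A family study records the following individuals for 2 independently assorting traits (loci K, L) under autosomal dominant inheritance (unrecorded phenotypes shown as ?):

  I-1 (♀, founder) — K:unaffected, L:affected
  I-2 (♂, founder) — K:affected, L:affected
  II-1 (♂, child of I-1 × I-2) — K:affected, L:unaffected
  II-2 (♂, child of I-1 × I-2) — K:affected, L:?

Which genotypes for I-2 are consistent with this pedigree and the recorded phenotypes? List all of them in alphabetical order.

I-2 ∈ {KK Ll, Kk Ll}

K/I-1 un ·: kk
K/I-2 aff ·: Kk|KK
K/II-1 aff I-1×I-2: Kk
K/II-2 aff I-1×I-2: Kk
⇒ K over [I-1,I-2,II-1,II-2]: 2 consistent
L/I-1 aff ·: Ll
L/I-2 aff ·: Ll
L/II-1 un I-1×I-2: ll
L/II-2 ? I-1×I-2: ll|Ll|LL
⇒ L over [I-1,I-2,II-1,II-2]: 3 consistent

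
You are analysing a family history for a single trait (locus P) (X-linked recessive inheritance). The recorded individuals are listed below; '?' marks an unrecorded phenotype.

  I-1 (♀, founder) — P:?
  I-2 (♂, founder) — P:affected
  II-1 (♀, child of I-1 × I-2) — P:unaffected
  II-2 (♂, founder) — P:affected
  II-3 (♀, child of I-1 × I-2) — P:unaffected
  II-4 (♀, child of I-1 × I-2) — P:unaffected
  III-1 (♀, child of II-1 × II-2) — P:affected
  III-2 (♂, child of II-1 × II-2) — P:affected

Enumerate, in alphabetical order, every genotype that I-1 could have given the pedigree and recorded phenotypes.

P/I-1 ? ·: X^PX^P|X^PX^p
P/I-2 aff ·: X^pY
P/II-1 un I-1×I-2: X^PX^p
P/II-2 aff ·: X^pY
P/II-3 un I-1×I-2: X^PX^p
P/II-4 un I-1×I-2: X^PX^p
P/III-1 aff II-1×II-2: X^pX^p
P/III-2 aff II-1×II-2: X^pY
⇒ P over [I-1,I-2,II-1,II-2,II-3,II-4,III-1,III-2]: 2 consistent

I-1 ∈ {X^PX^P, X^PX^p}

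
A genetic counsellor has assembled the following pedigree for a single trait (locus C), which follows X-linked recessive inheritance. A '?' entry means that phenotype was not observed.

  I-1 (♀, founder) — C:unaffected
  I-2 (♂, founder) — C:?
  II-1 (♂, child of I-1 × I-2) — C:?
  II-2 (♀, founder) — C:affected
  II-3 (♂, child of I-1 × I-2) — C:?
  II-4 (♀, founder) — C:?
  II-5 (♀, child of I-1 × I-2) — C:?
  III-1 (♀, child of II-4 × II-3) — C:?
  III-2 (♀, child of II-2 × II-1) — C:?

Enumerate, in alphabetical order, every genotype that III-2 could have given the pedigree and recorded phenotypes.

III-2 ∈ {X^CX^c, X^cX^c}

C/I-1 un ·: X^CX^C|X^CX^c
C/I-2 ? ·: X^CY|X^cY
C/II-1 ? I-1×I-2: X^CY|X^cY
C/II-2 aff ·: X^cX^c
C/II-3 ? I-1×I-2: X^CY|X^cY
C/II-4 ? ·: X^CX^C|X^CX^c|X^cX^c
C/II-5 ? I-1×I-2: X^CX^C|X^CX^c|X^cX^c
C/III-1 ? II-4×II-3: X^CX^C|X^CX^c|X^cX^c
C/III-2 ? II-2×II-1: X^CX^c|X^cX^c
⇒ C over [I-1,I-2,II-1,II-2,II-3,II-4,II-5,III-1,III-2]: 72 consistent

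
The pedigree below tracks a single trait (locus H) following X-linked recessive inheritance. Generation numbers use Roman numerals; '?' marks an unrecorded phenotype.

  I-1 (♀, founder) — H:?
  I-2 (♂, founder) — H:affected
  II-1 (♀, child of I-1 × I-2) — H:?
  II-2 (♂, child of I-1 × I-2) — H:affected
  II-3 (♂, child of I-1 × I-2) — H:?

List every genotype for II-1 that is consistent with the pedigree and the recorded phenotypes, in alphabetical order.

II-1 ∈ {X^HX^h, X^hX^h}

H/I-1 ? ·: X^HX^h|X^hX^h
H/I-2 aff ·: X^hY
H/II-1 ? I-1×I-2: X^HX^h|X^hX^h
H/II-2 aff I-1×I-2: X^hY
H/II-3 ? I-1×I-2: X^HY|X^hY
⇒ H over [I-1,I-2,II-1,II-2,II-3]: 5 consistent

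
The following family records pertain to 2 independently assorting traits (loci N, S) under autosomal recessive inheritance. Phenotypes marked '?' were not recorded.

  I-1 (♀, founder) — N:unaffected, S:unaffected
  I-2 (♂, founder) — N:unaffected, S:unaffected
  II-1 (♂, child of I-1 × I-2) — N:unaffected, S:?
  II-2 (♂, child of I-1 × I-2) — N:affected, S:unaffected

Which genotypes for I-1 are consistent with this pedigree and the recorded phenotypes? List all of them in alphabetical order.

I-1 ∈ {Nn SS, Nn Ss}

N/I-1 un ·: Nn
N/I-2 un ·: Nn
N/II-1 un I-1×I-2: NN|Nn
N/II-2 aff I-1×I-2: nn
⇒ N over [I-1,I-2,II-1,II-2]: 2 consistent
S/I-1 un ·: SS|Ss
S/I-2 un ·: SS|Ss
S/II-1 ? I-1×I-2: SS|Ss|ss
S/II-2 un I-1×I-2: SS|Ss
⇒ S over [I-1,I-2,II-1,II-2]: 15 consistent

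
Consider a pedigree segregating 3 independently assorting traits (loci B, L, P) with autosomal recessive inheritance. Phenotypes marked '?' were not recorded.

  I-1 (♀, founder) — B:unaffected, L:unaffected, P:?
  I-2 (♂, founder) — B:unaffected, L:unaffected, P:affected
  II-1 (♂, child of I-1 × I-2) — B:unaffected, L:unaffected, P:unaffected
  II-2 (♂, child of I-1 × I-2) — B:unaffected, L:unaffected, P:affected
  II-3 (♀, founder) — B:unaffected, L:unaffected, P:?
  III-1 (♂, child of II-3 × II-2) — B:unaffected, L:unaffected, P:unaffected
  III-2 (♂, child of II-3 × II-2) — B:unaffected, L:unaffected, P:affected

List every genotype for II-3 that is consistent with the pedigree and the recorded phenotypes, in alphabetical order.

B/I-1 un ·: BB|Bb
B/I-2 un ·: BB|Bb
B/II-1 un I-1×I-2: BB|Bb
B/II-2 un I-1×I-2: BB|Bb
B/II-3 un ·: BB|Bb
B/III-1 un II-3×II-2: BB|Bb
B/III-2 un II-3×II-2: BB|Bb
⇒ B over [I-1,I-2,II-1,II-2,II-3,III-1,III-2]: 83 consistent
L/I-1 un ·: LL|Ll
L/I-2 un ·: LL|Ll
L/II-1 un I-1×I-2: LL|Ll
L/II-2 un I-1×I-2: LL|Ll
L/II-3 un ·: LL|Ll
L/III-1 un II-3×II-2: LL|Ll
L/III-2 un II-3×II-2: LL|Ll
⇒ L over [I-1,I-2,II-1,II-2,II-3,III-1,III-2]: 83 consistent
P/I-1 ? ·: Pp
P/I-2 aff ·: pp
P/II-1 un I-1×I-2: Pp
P/II-2 aff I-1×I-2: pp
P/II-3 ? ·: Pp
P/III-1 un II-3×II-2: Pp
P/III-2 aff II-3×II-2: pp
⇒ P over [I-1,I-2,II-1,II-2,II-3,III-1,III-2]: 1 consistent

II-3 ∈ {BB LL Pp, BB Ll Pp, Bb LL Pp, Bb Ll Pp}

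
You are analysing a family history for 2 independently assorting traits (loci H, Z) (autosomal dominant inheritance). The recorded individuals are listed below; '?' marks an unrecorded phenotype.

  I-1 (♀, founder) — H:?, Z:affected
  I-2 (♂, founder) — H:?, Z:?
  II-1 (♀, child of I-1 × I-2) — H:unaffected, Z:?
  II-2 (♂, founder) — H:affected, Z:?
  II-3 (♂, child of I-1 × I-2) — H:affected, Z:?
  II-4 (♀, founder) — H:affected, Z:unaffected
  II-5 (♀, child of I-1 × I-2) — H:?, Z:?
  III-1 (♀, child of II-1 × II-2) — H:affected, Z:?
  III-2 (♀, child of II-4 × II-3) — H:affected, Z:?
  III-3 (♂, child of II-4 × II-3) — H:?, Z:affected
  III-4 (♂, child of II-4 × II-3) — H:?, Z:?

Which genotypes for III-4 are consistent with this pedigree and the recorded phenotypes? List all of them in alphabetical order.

H/I-1 ? ·: hh|Hh
H/I-2 ? ·: hh|Hh
H/II-1 un I-1×I-2: hh
H/II-2 aff ·: Hh|HH
H/II-3 aff I-1×I-2: Hh|HH
H/II-4 aff ·: Hh|HH
H/II-5 ? I-1×I-2: hh|Hh|HH
H/III-1 aff II-1×II-2: Hh
H/III-2 aff II-4×II-3: Hh|HH
H/III-3 ? II-4×II-3: hh|Hh|HH
H/III-4 ? II-4×II-3: hh|Hh|HH
⇒ H over [I-1,I-2,II-1,II-2,II-3,II-4,II-5,III-1,III-2,III-3,III-4]: 418 consistent
Z/I-1 aff ·: Zz|ZZ
Z/I-2 ? ·: zz|Zz|ZZ
Z/II-1 ? I-1×I-2: zz|Zz|ZZ
Z/II-2 ? ·: zz|Zz|ZZ
Z/II-3 ? I-1×I-2: Zz|ZZ
Z/II-4 un ·: zz
Z/II-5 ? I-1×I-2: zz|Zz|ZZ
Z/III-1 ? II-1×II-2: zz|Zz|ZZ
Z/III-2 ? II-4×II-3: zz|Zz
Z/III-3 aff II-4×II-3: Zz
Z/III-4 ? II-4×II-3: zz|Zz
⇒ Z over [I-1,I-2,II-1,II-2,II-3,II-4,II-5,III-1,III-2,III-3,III-4]: 565 consistent

III-4 ∈ {HH Zz, HH zz, Hh Zz, Hh zz, hh Zz, hh zz}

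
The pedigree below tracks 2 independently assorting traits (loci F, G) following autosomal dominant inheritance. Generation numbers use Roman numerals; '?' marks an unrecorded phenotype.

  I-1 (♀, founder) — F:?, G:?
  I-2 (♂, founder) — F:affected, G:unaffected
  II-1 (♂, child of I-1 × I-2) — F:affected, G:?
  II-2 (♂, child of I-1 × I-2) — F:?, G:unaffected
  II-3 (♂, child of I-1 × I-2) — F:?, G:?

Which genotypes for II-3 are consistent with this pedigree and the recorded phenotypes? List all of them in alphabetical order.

II-3 ∈ {FF Gg, FF gg, Ff Gg, Ff gg, ff Gg, ff gg}

F/I-1 ? ·: ff|Ff|FF
F/I-2 aff ·: Ff|FF
F/II-1 aff I-1×I-2: Ff|FF
F/II-2 ? I-1×I-2: ff|Ff|FF
F/II-3 ? I-1×I-2: ff|Ff|FF
⇒ F over [I-1,I-2,II-1,II-2,II-3]: 40 consistent
G/I-1 ? ·: gg|Gg
G/I-2 un ·: gg
G/II-1 ? I-1×I-2: gg|Gg
G/II-2 un I-1×I-2: gg
G/II-3 ? I-1×I-2: gg|Gg
⇒ G over [I-1,I-2,II-1,II-2,II-3]: 5 consistent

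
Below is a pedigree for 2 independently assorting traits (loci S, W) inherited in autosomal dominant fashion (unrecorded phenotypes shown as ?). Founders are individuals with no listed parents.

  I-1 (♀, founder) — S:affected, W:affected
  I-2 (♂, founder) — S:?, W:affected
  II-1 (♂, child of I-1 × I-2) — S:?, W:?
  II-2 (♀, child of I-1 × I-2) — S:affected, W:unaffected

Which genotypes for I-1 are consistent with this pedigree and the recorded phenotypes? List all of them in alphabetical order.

S/I-1 aff ·: Ss|SS
S/I-2 ? ·: ss|Ss|SS
S/II-1 ? I-1×I-2: ss|Ss|SS
S/II-2 aff I-1×I-2: Ss|SS
⇒ S over [I-1,I-2,II-1,II-2]: 18 consistent
W/I-1 aff ·: Ww
W/I-2 aff ·: Ww
W/II-1 ? I-1×I-2: ww|Ww|WW
W/II-2 un I-1×I-2: ww
⇒ W over [I-1,I-2,II-1,II-2]: 3 consistent

I-1 ∈ {SS Ww, Ss Ww}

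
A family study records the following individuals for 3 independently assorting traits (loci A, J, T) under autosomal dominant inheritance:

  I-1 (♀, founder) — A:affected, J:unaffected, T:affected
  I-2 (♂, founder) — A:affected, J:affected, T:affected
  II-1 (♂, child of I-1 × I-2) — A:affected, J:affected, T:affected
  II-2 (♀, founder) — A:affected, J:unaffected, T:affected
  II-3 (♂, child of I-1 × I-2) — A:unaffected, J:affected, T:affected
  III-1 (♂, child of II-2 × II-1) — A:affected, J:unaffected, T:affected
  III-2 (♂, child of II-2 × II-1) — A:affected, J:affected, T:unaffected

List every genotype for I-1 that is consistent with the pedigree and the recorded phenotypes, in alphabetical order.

I-1 ∈ {Aa jj TT, Aa jj Tt}

A/I-1 aff ·: Aa
A/I-2 aff ·: Aa
A/II-1 aff I-1×I-2: Aa|AA
A/II-2 aff ·: Aa|AA
A/II-3 un I-1×I-2: aa
A/III-1 aff II-2×II-1: Aa|AA
A/III-2 aff II-2×II-1: Aa|AA
⇒ A over [I-1,I-2,II-1,II-2,II-3,III-1,III-2]: 13 consistent
J/I-1 un ·: jj
J/I-2 aff ·: Jj|JJ
J/II-1 aff I-1×I-2: Jj
J/II-2 un ·: jj
J/II-3 aff I-1×I-2: Jj
J/III-1 un II-2×II-1: jj
J/III-2 aff II-2×II-1: Jj
⇒ J over [I-1,I-2,II-1,II-2,II-3,III-1,III-2]: 2 consistent
T/I-1 aff ·: Tt|TT
T/I-2 aff ·: Tt|TT
T/II-1 aff I-1×I-2: Tt
T/II-2 aff ·: Tt
T/II-3 aff I-1×I-2: Tt|TT
T/III-1 aff II-2×II-1: Tt|TT
T/III-2 un II-2×II-1: tt
⇒ T over [I-1,I-2,II-1,II-2,II-3,III-1,III-2]: 12 consistent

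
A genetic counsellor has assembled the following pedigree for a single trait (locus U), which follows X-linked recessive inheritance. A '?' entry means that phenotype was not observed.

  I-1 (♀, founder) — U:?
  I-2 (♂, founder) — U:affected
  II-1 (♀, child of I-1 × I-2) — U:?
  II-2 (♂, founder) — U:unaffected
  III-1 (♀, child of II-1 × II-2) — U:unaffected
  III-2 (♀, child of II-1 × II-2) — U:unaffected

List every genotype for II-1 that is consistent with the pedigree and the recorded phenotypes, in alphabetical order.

U/I-1 ? ·: X^UX^U|X^UX^u|X^uX^u
U/I-2 aff ·: X^uY
U/II-1 ? I-1×I-2: X^UX^u|X^uX^u
U/II-2 un ·: X^UY
U/III-1 un II-1×II-2: X^UX^U|X^UX^u
U/III-2 un II-1×II-2: X^UX^U|X^UX^u
⇒ U over [I-1,I-2,II-1,II-2,III-1,III-2]: 10 consistent

II-1 ∈ {X^UX^u, X^uX^u}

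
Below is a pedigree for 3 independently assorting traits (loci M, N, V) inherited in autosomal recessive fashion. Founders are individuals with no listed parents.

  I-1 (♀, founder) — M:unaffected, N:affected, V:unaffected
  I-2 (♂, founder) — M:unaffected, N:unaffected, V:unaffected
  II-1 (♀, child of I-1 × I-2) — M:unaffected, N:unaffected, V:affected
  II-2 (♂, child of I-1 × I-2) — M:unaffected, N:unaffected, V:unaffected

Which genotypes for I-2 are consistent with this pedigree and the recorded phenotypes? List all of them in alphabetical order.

M/I-1 un ·: MM|Mm
M/I-2 un ·: MM|Mm
M/II-1 un I-1×I-2: MM|Mm
M/II-2 un I-1×I-2: MM|Mm
⇒ M over [I-1,I-2,II-1,II-2]: 13 consistent
N/I-1 aff ·: nn
N/I-2 un ·: NN|Nn
N/II-1 un I-1×I-2: Nn
N/II-2 un I-1×I-2: Nn
⇒ N over [I-1,I-2,II-1,II-2]: 2 consistent
V/I-1 un ·: Vv
V/I-2 un ·: Vv
V/II-1 aff I-1×I-2: vv
V/II-2 un I-1×I-2: VV|Vv
⇒ V over [I-1,I-2,II-1,II-2]: 2 consistent

I-2 ∈ {MM NN Vv, MM Nn Vv, Mm NN Vv, Mm Nn Vv}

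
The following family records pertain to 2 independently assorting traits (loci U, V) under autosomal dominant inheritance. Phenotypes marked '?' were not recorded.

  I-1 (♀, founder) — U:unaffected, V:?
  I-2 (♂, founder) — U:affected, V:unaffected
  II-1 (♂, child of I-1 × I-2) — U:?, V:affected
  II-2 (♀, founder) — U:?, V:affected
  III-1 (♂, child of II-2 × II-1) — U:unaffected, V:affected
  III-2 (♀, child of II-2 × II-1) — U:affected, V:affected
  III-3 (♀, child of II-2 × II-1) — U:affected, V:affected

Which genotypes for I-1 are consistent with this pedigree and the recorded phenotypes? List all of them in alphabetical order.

I-1 ∈ {uu VV, uu Vv}

U/I-1 un ·: uu
U/I-2 aff ·: Uu|UU
U/II-1 ? I-1×I-2: uu|Uu
U/II-2 ? ·: uu|Uu
U/III-1 un II-2×II-1: uu
U/III-2 aff II-2×II-1: Uu|UU
U/III-3 aff II-2×II-1: Uu|UU
⇒ U over [I-1,I-2,II-1,II-2,III-1,III-2,III-3]: 11 consistent
V/I-1 ? ·: Vv|VV
V/I-2 un ·: vv
V/II-1 aff I-1×I-2: Vv
V/II-2 aff ·: Vv|VV
V/III-1 aff II-2×II-1: Vv|VV
V/III-2 aff II-2×II-1: Vv|VV
V/III-3 aff II-2×II-1: Vv|VV
⇒ V over [I-1,I-2,II-1,II-2,III-1,III-2,III-3]: 32 consistent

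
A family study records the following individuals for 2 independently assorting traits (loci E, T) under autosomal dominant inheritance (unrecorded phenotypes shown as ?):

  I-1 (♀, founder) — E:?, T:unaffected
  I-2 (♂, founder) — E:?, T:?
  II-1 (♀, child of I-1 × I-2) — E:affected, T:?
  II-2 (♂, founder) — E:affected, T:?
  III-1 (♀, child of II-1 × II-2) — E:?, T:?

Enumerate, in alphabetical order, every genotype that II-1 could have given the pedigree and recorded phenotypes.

E/I-1 ? ·: ee|Ee|EE
E/I-2 ? ·: ee|Ee|EE
E/II-1 aff I-1×I-2: Ee|EE
E/II-2 aff ·: Ee|EE
E/III-1 ? II-1×II-2: ee|Ee|EE
⇒ E over [I-1,I-2,II-1,II-2,III-1]: 47 consistent
T/I-1 un ·: tt
T/I-2 ? ·: tt|Tt|TT
T/II-1 ? I-1×I-2: tt|Tt
T/II-2 ? ·: tt|Tt|TT
T/III-1 ? II-1×II-2: tt|Tt|TT
⇒ T over [I-1,I-2,II-1,II-2,III-1]: 22 consistent

II-1 ∈ {EE Tt, EE tt, Ee Tt, Ee tt}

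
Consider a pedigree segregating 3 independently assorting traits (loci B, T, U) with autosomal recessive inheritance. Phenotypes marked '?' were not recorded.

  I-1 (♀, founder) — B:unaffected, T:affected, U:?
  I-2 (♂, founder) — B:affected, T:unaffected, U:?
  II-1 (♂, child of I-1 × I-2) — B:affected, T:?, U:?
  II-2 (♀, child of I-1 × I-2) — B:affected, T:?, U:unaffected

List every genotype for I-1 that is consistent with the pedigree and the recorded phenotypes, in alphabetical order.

I-1 ∈ {Bb tt UU, Bb tt Uu, Bb tt uu}

B/I-1 un ·: Bb
B/I-2 aff ·: bb
B/II-1 aff I-1×I-2: bb
B/II-2 aff I-1×I-2: bb
⇒ B over [I-1,I-2,II-1,II-2]: 1 consistent
T/I-1 aff ·: tt
T/I-2 un ·: TT|Tt
T/II-1 ? I-1×I-2: Tt|tt
T/II-2 ? I-1×I-2: Tt|tt
⇒ T over [I-1,I-2,II-1,II-2]: 5 consistent
U/I-1 ? ·: UU|Uu|uu
U/I-2 ? ·: UU|Uu|uu
U/II-1 ? I-1×I-2: UU|Uu|uu
U/II-2 un I-1×I-2: UU|Uu
⇒ U over [I-1,I-2,II-1,II-2]: 21 consistent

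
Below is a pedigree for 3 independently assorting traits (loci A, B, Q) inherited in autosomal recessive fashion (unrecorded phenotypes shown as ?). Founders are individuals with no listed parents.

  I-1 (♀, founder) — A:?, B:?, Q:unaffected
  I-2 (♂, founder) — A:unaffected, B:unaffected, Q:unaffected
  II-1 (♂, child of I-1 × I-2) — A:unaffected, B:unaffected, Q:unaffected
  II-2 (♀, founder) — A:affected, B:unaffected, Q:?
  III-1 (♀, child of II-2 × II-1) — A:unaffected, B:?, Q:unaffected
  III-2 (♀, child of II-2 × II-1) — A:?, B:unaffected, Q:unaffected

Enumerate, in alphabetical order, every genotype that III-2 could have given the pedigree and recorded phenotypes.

III-2 ∈ {Aa BB QQ, Aa BB Qq, Aa Bb QQ, Aa Bb Qq, aa BB QQ, aa BB Qq, aa Bb QQ, aa Bb Qq}

A/I-1 ? ·: AA|Aa|aa
A/I-2 un ·: AA|Aa
A/II-1 un I-1×I-2: AA|Aa
A/II-2 aff ·: aa
A/III-1 un II-2×II-1: Aa
A/III-2 ? II-2×II-1: Aa|aa
⇒ A over [I-1,I-2,II-1,II-2,III-1,III-2]: 14 consistent
B/I-1 ? ·: BB|Bb|bb
B/I-2 un ·: BB|Bb
B/II-1 un I-1×I-2: BB|Bb
B/II-2 un ·: BB|Bb
B/III-1 ? II-2×II-1: BB|Bb|bb
B/III-2 un II-2×II-1: BB|Bb
⇒ B over [I-1,I-2,II-1,II-2,III-1,III-2]: 70 consistent
Q/I-1 un ·: QQ|Qq
Q/I-2 un ·: QQ|Qq
Q/II-1 un I-1×I-2: QQ|Qq
Q/II-2 ? ·: QQ|Qq|qq
Q/III-1 un II-2×II-1: QQ|Qq
Q/III-2 un II-2×II-1: QQ|Qq
⇒ Q over [I-1,I-2,II-1,II-2,III-1,III-2]: 51 consistent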